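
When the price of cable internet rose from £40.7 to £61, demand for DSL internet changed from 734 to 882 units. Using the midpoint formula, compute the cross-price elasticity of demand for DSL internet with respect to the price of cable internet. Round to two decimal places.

0.46

ΔQ_x = 882 − 734 = 148; ΔP_y = 61 − 40.7 = 20.3.
Midpoints: P̄_y = 50.85, Q̄_x = 808.0.
ε_xy = (ΔQ_x/ΔP_y)(P̄_y/Q̄_x) = (148/20.3)(50.85/808.0).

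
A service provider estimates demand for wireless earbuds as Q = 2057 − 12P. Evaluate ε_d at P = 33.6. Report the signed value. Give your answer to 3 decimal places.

At P = 33.6, Q = 1653.800.
dQ/dP = −12.
ε = (dQ/dP)(P/Q) = (-12)(33.6/1653.800).
|ε| < 1, so demand is inelastic at this price.

-0.244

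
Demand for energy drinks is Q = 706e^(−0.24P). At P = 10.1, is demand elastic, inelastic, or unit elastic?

elastic

Q = 62.528, dQ/dP = -15.007.
ε = (dQ/dP)(P/Q) ≈ -2.424.
|ε| = 2.42 > 1.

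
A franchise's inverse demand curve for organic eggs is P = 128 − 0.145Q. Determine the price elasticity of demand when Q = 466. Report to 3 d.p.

-0.894

At Q = 466, P = 128 − 0.145(466) = 60.43.
dP/dQ = −0.145, so dQ/dP = 1/(−0.145) = -6.897.
ε = (dQ/dP)(P/Q) = (-6.897)(60.43/466).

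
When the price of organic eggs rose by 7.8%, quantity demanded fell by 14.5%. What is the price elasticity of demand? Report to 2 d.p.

ε = %ΔQ / %ΔP = (-14.5)/(7.8) = -1.859.

-1.86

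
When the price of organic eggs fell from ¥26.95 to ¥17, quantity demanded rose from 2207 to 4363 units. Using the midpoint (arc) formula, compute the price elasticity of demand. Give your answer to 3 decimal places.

ΔQ = 4363 − 2207 = 2156; ΔP = 17 − 26.95 = -9.95.
Midpoints: P̄ = 21.98, Q̄ = 3285.0.
ε = (ΔQ/ΔP)(P̄/Q̄) = (2156/-9.95)(21.98/3285.0).

-1.450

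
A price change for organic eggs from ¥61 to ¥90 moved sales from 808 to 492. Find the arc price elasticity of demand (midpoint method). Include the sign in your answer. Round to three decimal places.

-1.266

ΔQ = 492 − 808 = -316; ΔP = 90 − 61 = 29.
Midpoints: P̄ = 75.50, Q̄ = 650.0.
ε = (ΔQ/ΔP)(P̄/Q̄) = (-316/29)(75.50/650.0).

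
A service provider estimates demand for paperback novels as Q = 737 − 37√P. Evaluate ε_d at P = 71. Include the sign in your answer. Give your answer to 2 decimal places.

-0.37

At P = 71, Q = 425.232.
dQ/dP = −37/(2√P) = -2.196.
ε = (dQ/dP)(P/Q) = (-2.196)(71/425.232).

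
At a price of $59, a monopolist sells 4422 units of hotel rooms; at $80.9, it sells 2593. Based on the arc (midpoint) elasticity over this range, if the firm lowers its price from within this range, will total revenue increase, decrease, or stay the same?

increase

Arc ε = (-1829/21.9)(69.95/3507.5) ≈ -1.666.
|ε| = 1.67 > 1, so demand is elastic. A price cut therefore raises total revenue.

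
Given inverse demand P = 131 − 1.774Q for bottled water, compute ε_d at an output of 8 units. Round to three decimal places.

At Q = 8, P = 131 − 1.774(8) = 116.81.
dP/dQ = −1.774, so dQ/dP = 1/(−1.774) = -0.564.
ε = (dQ/dP)(P/Q) = (-0.564)(116.81/8).

-8.231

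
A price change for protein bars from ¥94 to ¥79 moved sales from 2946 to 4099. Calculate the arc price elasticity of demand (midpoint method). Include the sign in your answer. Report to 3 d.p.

-1.888

ΔQ = 4099 − 2946 = 1153; ΔP = 79 − 94 = -15.
Midpoints: P̄ = 86.50, Q̄ = 3522.5.
ε = (ΔQ/ΔP)(P̄/Q̄) = (1153/-15)(86.50/3522.5).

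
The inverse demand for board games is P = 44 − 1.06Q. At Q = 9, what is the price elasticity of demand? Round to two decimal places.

At Q = 9, P = 44 − 1.06(9) = 34.46.
dP/dQ = −1.06, so dQ/dP = 1/(−1.06) = -0.943.
ε = (dQ/dP)(P/Q) = (-0.943)(34.46/9).

-3.61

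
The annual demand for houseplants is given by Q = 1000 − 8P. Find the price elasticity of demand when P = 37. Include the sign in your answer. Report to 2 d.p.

At P = 37, Q = 704.
dQ/dP = −8.
ε = (dQ/dP)(P/Q) = (-8)(37/704).

-0.42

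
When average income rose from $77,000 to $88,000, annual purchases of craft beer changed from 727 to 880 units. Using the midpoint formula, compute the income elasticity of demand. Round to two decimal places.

ΔQ = 153, ΔI = 11000. Midpoints: Ī = 82,500, Q̄ = 803.5.
ε_I = (ΔQ/ΔI)(Ī/Q̄) = (153/11000)(82500/803.5).

1.43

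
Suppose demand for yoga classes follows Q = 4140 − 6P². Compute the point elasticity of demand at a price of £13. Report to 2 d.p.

At P = 13, Q = 3126.
dQ/dP = −12P = -156.
ε = (dQ/dP)(P/Q) = (-156)(13/3126).
|ε| < 1, so demand is inelastic at this price.

-0.65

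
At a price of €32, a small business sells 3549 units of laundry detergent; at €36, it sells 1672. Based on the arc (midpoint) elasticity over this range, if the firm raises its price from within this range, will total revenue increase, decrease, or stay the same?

decrease

Arc ε = (-1877/4)(34.00/2610.5) ≈ -6.112.
|ε| = 6.11 > 1, so demand is elastic. A price rise therefore reduces total revenue.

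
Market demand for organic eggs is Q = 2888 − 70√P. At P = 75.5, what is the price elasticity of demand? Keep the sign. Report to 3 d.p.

At P = 75.5, Q = 2279.765.
dQ/dP = −70/(2√P) = -4.028.
ε = (dQ/dP)(P/Q) = (-4.028)(75.5/2279.765).

-0.133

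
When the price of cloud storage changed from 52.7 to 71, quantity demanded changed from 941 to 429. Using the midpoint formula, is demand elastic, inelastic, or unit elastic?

elastic

Arc ε ≈ -2.526.
|ε| = 2.53 > 1.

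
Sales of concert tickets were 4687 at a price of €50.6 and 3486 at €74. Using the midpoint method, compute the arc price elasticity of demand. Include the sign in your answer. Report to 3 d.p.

ΔQ = 3486 − 4687 = -1201; ΔP = 74 − 50.6 = 23.4.
Midpoints: P̄ = 62.30, Q̄ = 4086.5.
ε = (ΔQ/ΔP)(P̄/Q̄) = (-1201/23.4)(62.30/4086.5).

-0.782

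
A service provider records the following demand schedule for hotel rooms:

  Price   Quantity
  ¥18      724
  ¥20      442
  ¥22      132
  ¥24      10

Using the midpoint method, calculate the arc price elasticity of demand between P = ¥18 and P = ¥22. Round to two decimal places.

At P = 18, Q = 724; at P = 22, Q = 132.
ΔQ = -592, ΔP = 4. Midpoints: P̄ = 20.00, Q̄ = 428.0.
ε = (ΔQ/ΔP)(P̄/Q̄) = (-592/4)(20.00/428.0).

-6.92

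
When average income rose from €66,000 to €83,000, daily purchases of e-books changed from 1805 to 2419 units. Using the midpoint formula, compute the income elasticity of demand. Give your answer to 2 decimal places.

ΔQ = 614, ΔI = 17000. Midpoints: Ī = 74,500, Q̄ = 2112.0.
ε_I = (ΔQ/ΔI)(Ī/Q̄) = (614/17000)(74500/2112.0).

1.27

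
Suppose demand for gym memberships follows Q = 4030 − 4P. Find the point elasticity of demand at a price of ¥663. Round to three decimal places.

-1.925

At P = 663, Q = 1378.
dQ/dP = −4.
ε = (dQ/dP)(P/Q) = (-4)(663/1378).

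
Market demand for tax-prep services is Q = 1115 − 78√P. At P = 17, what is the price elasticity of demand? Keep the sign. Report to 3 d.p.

At P = 17, Q = 793.398.
dQ/dP = −78/(2√P) = -9.459.
ε = (dQ/dP)(P/Q) = (-9.459)(17/793.398).

-0.203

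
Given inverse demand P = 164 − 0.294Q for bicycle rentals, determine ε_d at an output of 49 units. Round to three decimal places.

-10.384

At Q = 49, P = 164 − 0.294(49) = 149.59.
dP/dQ = −0.294, so dQ/dP = 1/(−0.294) = -3.401.
ε = (dQ/dP)(P/Q) = (-3.401)(149.59/49).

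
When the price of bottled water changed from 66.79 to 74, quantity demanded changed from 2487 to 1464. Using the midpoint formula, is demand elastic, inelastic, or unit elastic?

elastic

Arc ε ≈ -5.056.
|ε| = 5.06 > 1.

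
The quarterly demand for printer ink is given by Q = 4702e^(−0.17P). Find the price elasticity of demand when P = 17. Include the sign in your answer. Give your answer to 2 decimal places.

At P = 17, Q = 261.319.
dQ/dP = −0.17·4702e^(−0.17P) = −0.17Q = -44.424.
ε = (dQ/dP)(P/Q) = (-44.424)(17/261.319).
|ε| > 1, so demand is elastic at this price.

-2.89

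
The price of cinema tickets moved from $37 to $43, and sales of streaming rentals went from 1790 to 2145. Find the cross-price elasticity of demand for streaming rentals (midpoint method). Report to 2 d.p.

ΔQ_x = 2145 − 1790 = 355; ΔP_y = 43 − 37 = 6.
Midpoints: P̄_y = 40.00, Q̄_x = 1967.5.
ε_xy = (ΔQ_x/ΔP_y)(P̄_y/Q̄_x) = (355/6)(40.00/1967.5).

1.20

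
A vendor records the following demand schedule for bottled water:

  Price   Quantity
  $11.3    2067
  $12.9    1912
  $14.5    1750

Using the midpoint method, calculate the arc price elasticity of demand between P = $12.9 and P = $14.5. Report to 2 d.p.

-0.76

At P = 12.9, Q = 1912; at P = 14.5, Q = 1750.
ΔQ = -162, ΔP = 1.6. Midpoints: P̄ = 13.70, Q̄ = 1831.0.
ε = (ΔQ/ΔP)(P̄/Q̄) = (-162/1.6)(13.70/1831.0).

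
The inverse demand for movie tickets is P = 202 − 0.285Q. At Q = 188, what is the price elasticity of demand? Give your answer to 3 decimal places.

At Q = 188, P = 202 − 0.285(188) = 148.42.
dP/dQ = −0.285, so dQ/dP = 1/(−0.285) = -3.509.
ε = (dQ/dP)(P/Q) = (-3.509)(148.42/188).

-2.770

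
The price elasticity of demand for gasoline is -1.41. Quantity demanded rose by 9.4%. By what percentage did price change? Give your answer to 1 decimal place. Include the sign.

%ΔP ≈ %ΔQ / ε = (9.4%)/(-1.41) = -6.67%.

-6.7%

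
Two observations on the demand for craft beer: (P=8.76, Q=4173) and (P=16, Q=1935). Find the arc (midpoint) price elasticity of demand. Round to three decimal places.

ΔQ = 1935 − 4173 = -2238; ΔP = 16 − 8.76 = 7.24.
Midpoints: P̄ = 12.38, Q̄ = 3054.0.
ε = (ΔQ/ΔP)(P̄/Q̄) = (-2238/7.24)(12.38/3054.0).

-1.253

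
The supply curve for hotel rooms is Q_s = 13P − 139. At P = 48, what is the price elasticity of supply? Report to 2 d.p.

At P = 48, Q_s = 485.
dQ_s/dP = 13.
ε_s = (dQ_s/dP)(P/Q_s) = (13)(48/485).

1.29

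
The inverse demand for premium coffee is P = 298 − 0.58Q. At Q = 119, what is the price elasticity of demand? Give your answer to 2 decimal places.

At Q = 119, P = 298 − 0.58(119) = 228.98.
dP/dQ = −0.58, so dQ/dP = 1/(−0.58) = -1.724.
ε = (dQ/dP)(P/Q) = (-1.724)(228.98/119).

-3.32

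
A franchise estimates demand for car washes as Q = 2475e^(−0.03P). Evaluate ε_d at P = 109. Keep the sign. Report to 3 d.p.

-3.270

At P = 109, Q = 94.066.
dQ/dP = −0.03·2475e^(−0.03P) = −0.03Q = -2.822.
ε = (dQ/dP)(P/Q) = (-2.822)(109/94.066).
|ε| > 1, so demand is elastic at this price.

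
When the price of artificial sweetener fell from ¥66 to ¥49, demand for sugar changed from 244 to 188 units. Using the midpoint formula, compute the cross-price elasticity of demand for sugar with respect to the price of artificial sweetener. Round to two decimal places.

0.88

ΔQ_x = 188 − 244 = -56; ΔP_y = 49 − 66 = -17.
Midpoints: P̄_y = 57.50, Q̄_x = 216.0.
ε_xy = (ΔQ_x/ΔP_y)(P̄_y/Q̄_x) = (-56/-17)(57.50/216.0).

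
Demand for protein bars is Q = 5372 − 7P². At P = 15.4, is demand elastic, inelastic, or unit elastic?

inelastic

Q = 3711.880, dQ/dP = -215.600.
ε = (dQ/dP)(P/Q) ≈ -0.894.
|ε| = 0.89 < 1.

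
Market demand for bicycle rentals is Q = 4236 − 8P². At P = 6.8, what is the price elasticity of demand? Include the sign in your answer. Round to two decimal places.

At P = 6.8, Q = 3866.080.
dQ/dP = −16P = -108.800.
ε = (dQ/dP)(P/Q) = (-108.800)(6.8/3866.080).

-0.19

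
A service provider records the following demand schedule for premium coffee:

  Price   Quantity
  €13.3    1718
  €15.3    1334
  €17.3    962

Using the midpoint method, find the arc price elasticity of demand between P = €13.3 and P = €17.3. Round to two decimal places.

At P = 13.3, Q = 1718; at P = 17.3, Q = 962.
ΔQ = -756, ΔP = 4.0. Midpoints: P̄ = 15.30, Q̄ = 1340.0.
ε = (ΔQ/ΔP)(P̄/Q̄) = (-756/4.0)(15.30/1340.0).

-2.16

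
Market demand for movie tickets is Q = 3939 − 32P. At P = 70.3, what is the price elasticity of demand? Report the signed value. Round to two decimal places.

At P = 70.3, Q = 1689.400.
dQ/dP = −32.
ε = (dQ/dP)(P/Q) = (-32)(70.3/1689.400).

-1.33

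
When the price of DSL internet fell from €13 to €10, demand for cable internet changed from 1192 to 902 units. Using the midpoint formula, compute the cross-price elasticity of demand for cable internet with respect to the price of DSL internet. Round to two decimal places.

1.06

ΔQ_x = 902 − 1192 = -290; ΔP_y = 10 − 13 = -3.
Midpoints: P̄_y = 11.50, Q̄_x = 1047.0.
ε_xy = (ΔQ_x/ΔP_y)(P̄_y/Q̄_x) = (-290/-3)(11.50/1047.0).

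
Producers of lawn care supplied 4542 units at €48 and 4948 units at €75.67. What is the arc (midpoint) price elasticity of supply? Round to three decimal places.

ΔQ = 4948 − 4542 = 406; ΔP = 75.67 − 48 = 27.67.
Midpoints: P̄ = 61.84, Q̄ = 4745.0.
ε_s = (ΔQ/ΔP)(P̄/Q̄) = (406/27.67)(61.84/4745.0).

0.191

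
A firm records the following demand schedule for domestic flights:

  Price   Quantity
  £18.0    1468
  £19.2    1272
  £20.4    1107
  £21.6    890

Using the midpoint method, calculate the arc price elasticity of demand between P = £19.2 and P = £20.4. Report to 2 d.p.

-2.29

At P = 19.2, Q = 1272; at P = 20.4, Q = 1107.
ΔQ = -165, ΔP = 1.2. Midpoints: P̄ = 19.80, Q̄ = 1189.5.
ε = (ΔQ/ΔP)(P̄/Q̄) = (-165/1.2)(19.80/1189.5).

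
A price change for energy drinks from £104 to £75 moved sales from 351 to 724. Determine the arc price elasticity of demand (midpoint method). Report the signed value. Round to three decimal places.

ΔQ = 724 − 351 = 373; ΔP = 75 − 104 = -29.
Midpoints: P̄ = 89.50, Q̄ = 537.5.
ε = (ΔQ/ΔP)(P̄/Q̄) = (373/-29)(89.50/537.5).

-2.142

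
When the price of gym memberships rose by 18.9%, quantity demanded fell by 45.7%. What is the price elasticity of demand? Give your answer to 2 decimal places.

ε = %ΔQ / %ΔP = (-45.7)/(18.9) = -2.418.

-2.42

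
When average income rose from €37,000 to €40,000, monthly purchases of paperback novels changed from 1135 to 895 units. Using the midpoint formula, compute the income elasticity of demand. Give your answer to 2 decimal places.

-3.03

ΔQ = -240, ΔI = 3000. Midpoints: Ī = 38,500, Q̄ = 1015.0.
ε_I = (ΔQ/ΔI)(Ī/Q̄) = (-240/3000)(38500/1015.0).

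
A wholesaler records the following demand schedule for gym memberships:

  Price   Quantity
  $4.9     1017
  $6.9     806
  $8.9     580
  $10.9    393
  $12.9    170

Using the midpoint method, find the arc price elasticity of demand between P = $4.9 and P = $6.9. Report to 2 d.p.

At P = 4.9, Q = 1017; at P = 6.9, Q = 806.
ΔQ = -211, ΔP = 2.0. Midpoints: P̄ = 5.90, Q̄ = 911.5.
ε = (ΔQ/ΔP)(P̄/Q̄) = (-211/2.0)(5.90/911.5).

-0.68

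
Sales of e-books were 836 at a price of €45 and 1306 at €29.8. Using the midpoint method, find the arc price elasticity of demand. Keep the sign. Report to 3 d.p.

-1.080

ΔQ = 1306 − 836 = 470; ΔP = 29.8 − 45 = -15.2.
Midpoints: P̄ = 37.40, Q̄ = 1071.0.
ε = (ΔQ/ΔP)(P̄/Q̄) = (470/-15.2)(37.40/1071.0).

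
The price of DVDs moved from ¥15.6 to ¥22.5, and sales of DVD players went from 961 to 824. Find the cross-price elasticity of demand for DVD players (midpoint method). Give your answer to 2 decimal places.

-0.42

ΔQ_x = 824 − 961 = -137; ΔP_y = 22.5 − 15.6 = 6.9.
Midpoints: P̄_y = 19.05, Q̄_x = 892.5.
ε_xy = (ΔQ_x/ΔP_y)(P̄_y/Q̄_x) = (-137/6.9)(19.05/892.5).
ε_xy < 0, so the goods are complements.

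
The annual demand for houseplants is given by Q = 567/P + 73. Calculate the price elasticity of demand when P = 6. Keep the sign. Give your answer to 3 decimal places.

-0.564

At P = 6, Q = 167.500.
dQ/dP = −567/P² = -15.750.
ε = (dQ/dP)(P/Q) = (-15.750)(6/167.500).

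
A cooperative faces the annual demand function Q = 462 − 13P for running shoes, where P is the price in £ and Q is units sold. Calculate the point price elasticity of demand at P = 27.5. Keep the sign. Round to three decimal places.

At P = 27.5, Q = 104.500.
dQ/dP = −13.
ε = (dQ/dP)(P/Q) = (-13)(27.5/104.500).
|ε| > 1, so demand is elastic at this price.

-3.421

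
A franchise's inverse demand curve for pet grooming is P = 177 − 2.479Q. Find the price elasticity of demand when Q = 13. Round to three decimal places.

At Q = 13, P = 177 − 2.479(13) = 144.77.
dP/dQ = −2.479, so dQ/dP = 1/(−2.479) = -0.403.
ε = (dQ/dP)(P/Q) = (-0.403)(144.77/13).

-4.492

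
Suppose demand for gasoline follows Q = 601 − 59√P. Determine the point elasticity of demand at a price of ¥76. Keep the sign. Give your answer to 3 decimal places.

-2.968

At P = 76, Q = 86.650.
dQ/dP = −59/(2√P) = -3.384.
ε = (dQ/dP)(P/Q) = (-3.384)(76/86.650).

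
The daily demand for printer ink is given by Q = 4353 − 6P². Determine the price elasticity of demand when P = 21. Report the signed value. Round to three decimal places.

-3.100

At P = 21, Q = 1707.
dQ/dP = −12P = -252.
ε = (dQ/dP)(P/Q) = (-252)(21/1707).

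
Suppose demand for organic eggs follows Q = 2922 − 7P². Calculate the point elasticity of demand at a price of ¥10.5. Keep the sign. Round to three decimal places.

At P = 10.5, Q = 2150.250.
dQ/dP = −14P = -147.
ε = (dQ/dP)(P/Q) = (-147)(10.5/2150.250).
|ε| < 1, so demand is inelastic at this price.

-0.718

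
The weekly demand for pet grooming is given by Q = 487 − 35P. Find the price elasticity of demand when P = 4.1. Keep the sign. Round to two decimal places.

-0.42

At P = 4.1, Q = 343.500.
dQ/dP = −35.
ε = (dQ/dP)(P/Q) = (-35)(4.1/343.500).
|ε| < 1, so demand is inelastic at this price.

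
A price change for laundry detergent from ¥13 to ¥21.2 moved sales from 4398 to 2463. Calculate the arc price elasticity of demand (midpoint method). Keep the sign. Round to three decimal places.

-1.176

ΔQ = 2463 − 4398 = -1935; ΔP = 21.2 − 13 = 8.2.
Midpoints: P̄ = 17.10, Q̄ = 3430.5.
ε = (ΔQ/ΔP)(P̄/Q̄) = (-1935/8.2)(17.10/3430.5).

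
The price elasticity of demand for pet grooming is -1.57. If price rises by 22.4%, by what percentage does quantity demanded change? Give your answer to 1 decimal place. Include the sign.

-35.2%

%ΔQ ≈ ε × %ΔP = (-1.57)(22.4%) = -35.17%.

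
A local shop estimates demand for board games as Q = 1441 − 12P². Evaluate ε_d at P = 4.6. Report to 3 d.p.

-0.428

At P = 4.6, Q = 1187.080.
dQ/dP = −24P = -110.400.
ε = (dQ/dP)(P/Q) = (-110.400)(4.6/1187.080).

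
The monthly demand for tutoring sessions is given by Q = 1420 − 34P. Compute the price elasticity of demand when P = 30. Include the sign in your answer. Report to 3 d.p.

At P = 30, Q = 400.
dQ/dP = −34.
ε = (dQ/dP)(P/Q) = (-34)(30/400).

-2.550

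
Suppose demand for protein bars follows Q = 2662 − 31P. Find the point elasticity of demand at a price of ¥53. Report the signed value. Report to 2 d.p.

-1.61

At P = 53, Q = 1019.
dQ/dP = −31.
ε = (dQ/dP)(P/Q) = (-31)(53/1019).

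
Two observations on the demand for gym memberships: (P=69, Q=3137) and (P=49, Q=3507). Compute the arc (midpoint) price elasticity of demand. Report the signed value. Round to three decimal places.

-0.329

ΔQ = 3507 − 3137 = 370; ΔP = 49 − 69 = -20.
Midpoints: P̄ = 59.00, Q̄ = 3322.0.
ε = (ΔQ/ΔP)(P̄/Q̄) = (370/-20)(59.00/3322.0).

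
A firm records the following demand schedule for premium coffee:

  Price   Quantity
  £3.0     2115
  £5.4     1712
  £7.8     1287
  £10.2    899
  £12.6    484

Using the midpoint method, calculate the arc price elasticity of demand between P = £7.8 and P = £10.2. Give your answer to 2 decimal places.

-1.33

At P = 7.8, Q = 1287; at P = 10.2, Q = 899.
ΔQ = -388, ΔP = 2.4. Midpoints: P̄ = 9.00, Q̄ = 1093.0.
ε = (ΔQ/ΔP)(P̄/Q̄) = (-388/2.4)(9.00/1093.0).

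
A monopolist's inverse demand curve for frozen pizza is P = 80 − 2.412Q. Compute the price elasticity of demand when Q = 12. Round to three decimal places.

At Q = 12, P = 80 − 2.412(12) = 51.06.
dP/dQ = −2.412, so dQ/dP = 1/(−2.412) = -0.415.
ε = (dQ/dP)(P/Q) = (-0.415)(51.06/12).

-1.764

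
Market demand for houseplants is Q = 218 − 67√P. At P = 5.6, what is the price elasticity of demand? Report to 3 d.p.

-1.334

At P = 5.6, Q = 59.449.
dQ/dP = −67/(2√P) = -14.156.
ε = (dQ/dP)(P/Q) = (-14.156)(5.6/59.449).
|ε| > 1, so demand is elastic at this price.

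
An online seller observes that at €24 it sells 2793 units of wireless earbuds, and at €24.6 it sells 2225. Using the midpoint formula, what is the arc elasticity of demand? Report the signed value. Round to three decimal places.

-9.169

ΔQ = 2225 − 2793 = -568; ΔP = 24.6 − 24 = 0.6.
Midpoints: P̄ = 24.30, Q̄ = 2509.0.
ε = (ΔQ/ΔP)(P̄/Q̄) = (-568/0.6)(24.30/2509.0).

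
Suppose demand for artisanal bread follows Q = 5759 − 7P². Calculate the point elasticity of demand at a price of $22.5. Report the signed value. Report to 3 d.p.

At P = 22.5, Q = 2215.250.
dQ/dP = −14P = -315.
ε = (dQ/dP)(P/Q) = (-315)(22.5/2215.250).

-3.199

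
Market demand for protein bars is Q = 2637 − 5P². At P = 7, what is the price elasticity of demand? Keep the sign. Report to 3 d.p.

-0.205

At P = 7, Q = 2392.
dQ/dP = −10P = -70.
ε = (dQ/dP)(P/Q) = (-70)(7/2392).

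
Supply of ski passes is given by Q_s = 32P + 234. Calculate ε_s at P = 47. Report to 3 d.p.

At P = 47, Q_s = 1738.
dQ_s/dP = 32.
ε_s = (dQ_s/dP)(P/Q_s) = (32)(47/1738).

0.865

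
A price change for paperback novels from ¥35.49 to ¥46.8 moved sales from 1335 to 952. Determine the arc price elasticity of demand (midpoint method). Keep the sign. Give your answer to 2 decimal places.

ΔQ = 952 − 1335 = -383; ΔP = 46.8 − 35.49 = 11.31.
Midpoints: P̄ = 41.14, Q̄ = 1143.5.
ε = (ΔQ/ΔP)(P̄/Q̄) = (-383/11.31)(41.14/1143.5).

-1.22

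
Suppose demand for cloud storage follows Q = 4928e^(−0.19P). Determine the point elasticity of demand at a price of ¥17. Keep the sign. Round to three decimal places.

At P = 17, Q = 194.939.
dQ/dP = −0.19·4928e^(−0.19P) = −0.19Q = -37.038.
ε = (dQ/dP)(P/Q) = (-37.038)(17/194.939).
|ε| > 1, so demand is elastic at this price.

-3.230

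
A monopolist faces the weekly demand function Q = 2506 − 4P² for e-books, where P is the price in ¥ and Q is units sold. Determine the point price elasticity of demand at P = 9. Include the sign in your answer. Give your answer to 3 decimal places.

At P = 9, Q = 2182.
dQ/dP = −8P = -72.
ε = (dQ/dP)(P/Q) = (-72)(9/2182).

-0.297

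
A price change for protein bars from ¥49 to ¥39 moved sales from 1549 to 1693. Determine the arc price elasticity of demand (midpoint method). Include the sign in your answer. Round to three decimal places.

ΔQ = 1693 − 1549 = 144; ΔP = 39 − 49 = -10.
Midpoints: P̄ = 44.00, Q̄ = 1621.0.
ε = (ΔQ/ΔP)(P̄/Q̄) = (144/-10)(44.00/1621.0).

-0.391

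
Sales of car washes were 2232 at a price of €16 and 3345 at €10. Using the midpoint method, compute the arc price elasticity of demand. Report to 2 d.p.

-0.86

ΔQ = 3345 − 2232 = 1113; ΔP = 10 − 16 = -6.
Midpoints: P̄ = 13.00, Q̄ = 2788.5.
ε = (ΔQ/ΔP)(P̄/Q̄) = (1113/-6)(13.00/2788.5).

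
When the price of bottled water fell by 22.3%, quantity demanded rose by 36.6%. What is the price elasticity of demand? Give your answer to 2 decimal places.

ε = %ΔQ / %ΔP = (36.6)/(-22.3) = -1.641.

-1.64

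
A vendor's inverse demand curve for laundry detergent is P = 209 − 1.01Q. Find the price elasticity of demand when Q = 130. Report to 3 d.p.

-0.592

At Q = 130, P = 209 − 1.01(130) = 77.70.
dP/dQ = −1.01, so dQ/dP = 1/(−1.01) = -0.990.
ε = (dQ/dP)(P/Q) = (-0.990)(77.70/130).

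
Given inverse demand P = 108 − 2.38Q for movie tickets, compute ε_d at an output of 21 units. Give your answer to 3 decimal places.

-1.161

At Q = 21, P = 108 − 2.38(21) = 58.02.
dP/dQ = −2.38, so dQ/dP = 1/(−2.38) = -0.420.
ε = (dQ/dP)(P/Q) = (-0.420)(58.02/21).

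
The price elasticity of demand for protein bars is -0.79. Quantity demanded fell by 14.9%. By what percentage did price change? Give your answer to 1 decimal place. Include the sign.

18.9%

%ΔP ≈ %ΔQ / ε = (-14.9%)/(-0.79) = 18.86%.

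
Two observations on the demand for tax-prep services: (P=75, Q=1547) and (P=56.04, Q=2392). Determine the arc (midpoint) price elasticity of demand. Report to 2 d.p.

-1.48

ΔQ = 2392 − 1547 = 845; ΔP = 56.04 − 75 = -18.96.
Midpoints: P̄ = 65.52, Q̄ = 1969.5.
ε = (ΔQ/ΔP)(P̄/Q̄) = (845/-18.96)(65.52/1969.5).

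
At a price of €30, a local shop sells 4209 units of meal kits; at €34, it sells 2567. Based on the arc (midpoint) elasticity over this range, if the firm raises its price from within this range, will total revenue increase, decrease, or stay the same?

Arc ε = (-1642/4)(32.00/3388.0) ≈ -3.877.
|ε| = 3.88 > 1, so demand is elastic. A price rise therefore reduces total revenue.

decrease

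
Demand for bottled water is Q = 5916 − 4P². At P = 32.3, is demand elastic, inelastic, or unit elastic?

Q = 1742.840, dQ/dP = -258.400.
ε = (dQ/dP)(P/Q) ≈ -4.789.
|ε| = 4.79 > 1.

elastic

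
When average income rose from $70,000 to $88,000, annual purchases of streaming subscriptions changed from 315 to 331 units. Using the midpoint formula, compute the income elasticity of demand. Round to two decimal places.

ΔQ = 16, ΔI = 18000. Midpoints: Ī = 79,000, Q̄ = 323.0.
ε_I = (ΔQ/ΔI)(Ī/Q̄) = (16/18000)(79000/323.0).
ε_I > 0, so the good is normal.

0.22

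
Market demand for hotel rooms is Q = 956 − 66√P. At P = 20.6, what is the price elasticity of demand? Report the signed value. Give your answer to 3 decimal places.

-0.228

At P = 20.6, Q = 656.444.
dQ/dP = −66/(2√P) = -7.271.
ε = (dQ/dP)(P/Q) = (-7.271)(20.6/656.444).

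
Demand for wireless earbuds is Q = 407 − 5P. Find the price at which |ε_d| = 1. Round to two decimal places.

40.70

For linear demand Q = a − bP, ε = −bP/(a − bP). |ε| = 1 when bP = a − bP, i.e. P = a/(2b).
P = 407/(2·5) = 407/10 = 40.7000.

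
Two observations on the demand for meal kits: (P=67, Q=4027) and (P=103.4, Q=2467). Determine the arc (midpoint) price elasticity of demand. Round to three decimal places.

ΔQ = 2467 − 4027 = -1560; ΔP = 103.4 − 67 = 36.4.
Midpoints: P̄ = 85.20, Q̄ = 3247.0.
ε = (ΔQ/ΔP)(P̄/Q̄) = (-1560/36.4)(85.20/3247.0).

-1.125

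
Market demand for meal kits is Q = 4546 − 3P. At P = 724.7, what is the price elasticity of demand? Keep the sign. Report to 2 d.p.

-0.92

At P = 724.7, Q = 2371.900.
dQ/dP = −3.
ε = (dQ/dP)(P/Q) = (-3)(724.7/2371.900).
|ε| < 1, so demand is inelastic at this price.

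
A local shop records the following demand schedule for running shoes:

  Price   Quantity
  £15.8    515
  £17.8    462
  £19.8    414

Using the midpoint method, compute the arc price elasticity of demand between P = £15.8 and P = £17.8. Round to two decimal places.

-0.91

At P = 15.8, Q = 515; at P = 17.8, Q = 462.
ΔQ = -53, ΔP = 2.0. Midpoints: P̄ = 16.80, Q̄ = 488.5.
ε = (ΔQ/ΔP)(P̄/Q̄) = (-53/2.0)(16.80/488.5).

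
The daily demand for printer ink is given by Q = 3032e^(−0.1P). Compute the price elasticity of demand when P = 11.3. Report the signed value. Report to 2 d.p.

At P = 11.3, Q = 979.437.
dQ/dP = −0.1·3032e^(−0.1P) = −0.1Q = -97.944.
ε = (dQ/dP)(P/Q) = (-97.944)(11.3/979.437).
|ε| > 1, so demand is elastic at this price.

-1.13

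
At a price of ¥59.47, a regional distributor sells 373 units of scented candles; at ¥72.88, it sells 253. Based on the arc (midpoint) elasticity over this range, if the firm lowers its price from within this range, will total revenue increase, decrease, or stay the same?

Arc ε = (-120/13.41)(66.17/313.0) ≈ -1.892.
|ε| = 1.89 > 1, so demand is elastic. A price cut therefore raises total revenue.

increase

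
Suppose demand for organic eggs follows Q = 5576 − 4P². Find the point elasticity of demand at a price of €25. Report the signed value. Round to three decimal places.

At P = 25, Q = 3076.
dQ/dP = −8P = -200.
ε = (dQ/dP)(P/Q) = (-200)(25/3076).
|ε| > 1, so demand is elastic at this price.

-1.625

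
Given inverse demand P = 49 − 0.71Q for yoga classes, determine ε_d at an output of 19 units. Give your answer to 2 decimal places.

-2.63

At Q = 19, P = 49 − 0.71(19) = 35.51.
dP/dQ = −0.71, so dQ/dP = 1/(−0.71) = -1.408.
ε = (dQ/dP)(P/Q) = (-1.408)(35.51/19).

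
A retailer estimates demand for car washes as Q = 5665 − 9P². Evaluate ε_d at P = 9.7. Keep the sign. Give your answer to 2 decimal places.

At P = 9.7, Q = 4818.190.
dQ/dP = −18P = -174.600.
ε = (dQ/dP)(P/Q) = (-174.600)(9.7/4818.190).

-0.35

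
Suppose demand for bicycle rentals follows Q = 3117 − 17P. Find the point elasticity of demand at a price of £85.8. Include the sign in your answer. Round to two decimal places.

At P = 85.8, Q = 1658.400.
dQ/dP = −17.
ε = (dQ/dP)(P/Q) = (-17)(85.8/1658.400).

-0.88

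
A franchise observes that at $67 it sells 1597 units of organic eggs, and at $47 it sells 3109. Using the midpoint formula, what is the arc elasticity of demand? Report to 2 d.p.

-1.83

ΔQ = 3109 − 1597 = 1512; ΔP = 47 − 67 = -20.
Midpoints: P̄ = 57.00, Q̄ = 2353.0.
ε = (ΔQ/ΔP)(P̄/Q̄) = (1512/-20)(57.00/2353.0).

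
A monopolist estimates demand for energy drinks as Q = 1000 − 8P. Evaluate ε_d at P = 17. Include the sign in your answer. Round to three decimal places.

At P = 17, Q = 864.
dQ/dP = −8.
ε = (dQ/dP)(P/Q) = (-8)(17/864).
|ε| < 1, so demand is inelastic at this price.

-0.157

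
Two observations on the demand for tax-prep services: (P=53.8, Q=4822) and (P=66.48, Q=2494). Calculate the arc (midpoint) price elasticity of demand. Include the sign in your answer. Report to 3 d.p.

-3.018

ΔQ = 2494 − 4822 = -2328; ΔP = 66.48 − 53.8 = 12.68.
Midpoints: P̄ = 60.14, Q̄ = 3658.0.
ε = (ΔQ/ΔP)(P̄/Q̄) = (-2328/12.68)(60.14/3658.0).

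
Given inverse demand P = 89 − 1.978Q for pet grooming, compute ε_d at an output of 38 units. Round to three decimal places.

At Q = 38, P = 89 − 1.978(38) = 13.84.
dP/dQ = −1.978, so dQ/dP = 1/(−1.978) = -0.506.
ε = (dQ/dP)(P/Q) = (-0.506)(13.84/38).

-0.184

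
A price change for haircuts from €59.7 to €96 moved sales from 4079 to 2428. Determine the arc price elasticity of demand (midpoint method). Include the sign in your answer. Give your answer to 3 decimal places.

-1.088

ΔQ = 2428 − 4079 = -1651; ΔP = 96 − 59.7 = 36.3.
Midpoints: P̄ = 77.85, Q̄ = 3253.5.
ε = (ΔQ/ΔP)(P̄/Q̄) = (-1651/36.3)(77.85/3253.5).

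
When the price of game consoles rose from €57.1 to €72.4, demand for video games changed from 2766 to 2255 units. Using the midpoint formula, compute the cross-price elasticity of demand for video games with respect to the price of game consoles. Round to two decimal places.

-0.86

ΔQ_x = 2255 − 2766 = -511; ΔP_y = 72.4 − 57.1 = 15.3.
Midpoints: P̄_y = 64.75, Q̄_x = 2510.5.
ε_xy = (ΔQ_x/ΔP_y)(P̄_y/Q̄_x) = (-511/15.3)(64.75/2510.5).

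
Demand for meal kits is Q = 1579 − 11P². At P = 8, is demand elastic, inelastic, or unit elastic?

Q = 875, dQ/dP = -176.
ε = (dQ/dP)(P/Q) ≈ -1.609.
|ε| = 1.61 > 1.

elastic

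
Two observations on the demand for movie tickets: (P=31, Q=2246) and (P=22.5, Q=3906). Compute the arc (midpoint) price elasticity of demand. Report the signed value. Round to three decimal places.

-1.698

ΔQ = 3906 − 2246 = 1660; ΔP = 22.5 − 31 = -8.5.
Midpoints: P̄ = 26.75, Q̄ = 3076.0.
ε = (ΔQ/ΔP)(P̄/Q̄) = (1660/-8.5)(26.75/3076.0).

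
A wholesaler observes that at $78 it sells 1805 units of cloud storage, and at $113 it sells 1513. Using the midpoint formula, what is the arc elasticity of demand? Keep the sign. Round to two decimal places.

-0.48

ΔQ = 1513 − 1805 = -292; ΔP = 113 − 78 = 35.
Midpoints: P̄ = 95.50, Q̄ = 1659.0.
ε = (ΔQ/ΔP)(P̄/Q̄) = (-292/35)(95.50/1659.0).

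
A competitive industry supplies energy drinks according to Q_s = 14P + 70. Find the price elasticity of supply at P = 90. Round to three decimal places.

At P = 90, Q_s = 1330.
dQ_s/dP = 14.
ε_s = (dQ_s/dP)(P/Q_s) = (14)(90/1330).

0.947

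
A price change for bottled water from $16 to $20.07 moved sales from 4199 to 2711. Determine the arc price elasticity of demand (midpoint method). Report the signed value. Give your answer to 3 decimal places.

ΔQ = 2711 − 4199 = -1488; ΔP = 20.07 − 16 = 4.07.
Midpoints: P̄ = 18.04, Q̄ = 3455.0.
ε = (ΔQ/ΔP)(P̄/Q̄) = (-1488/4.07)(18.04/3455.0).

-1.908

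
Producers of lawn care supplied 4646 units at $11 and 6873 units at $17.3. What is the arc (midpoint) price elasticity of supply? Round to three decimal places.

ΔQ = 6873 − 4646 = 2227; ΔP = 17.3 − 11 = 6.3.
Midpoints: P̄ = 14.15, Q̄ = 5759.5.
ε_s = (ΔQ/ΔP)(P̄/Q̄) = (2227/6.3)(14.15/5759.5).

0.868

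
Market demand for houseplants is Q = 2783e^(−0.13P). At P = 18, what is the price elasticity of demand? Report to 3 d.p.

At P = 18, Q = 268.080.
dQ/dP = −0.13·2783e^(−0.13P) = −0.13Q = -34.850.
ε = (dQ/dP)(P/Q) = (-34.850)(18/268.080).
|ε| > 1, so demand is elastic at this price.

-2.340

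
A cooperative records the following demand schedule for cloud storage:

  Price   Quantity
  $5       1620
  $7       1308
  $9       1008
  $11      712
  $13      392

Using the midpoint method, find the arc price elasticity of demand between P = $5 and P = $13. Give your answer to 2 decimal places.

-1.37

At P = 5, Q = 1620; at P = 13, Q = 392.
ΔQ = -1228, ΔP = 8. Midpoints: P̄ = 9.00, Q̄ = 1006.0.
ε = (ΔQ/ΔP)(P̄/Q̄) = (-1228/8)(9.00/1006.0).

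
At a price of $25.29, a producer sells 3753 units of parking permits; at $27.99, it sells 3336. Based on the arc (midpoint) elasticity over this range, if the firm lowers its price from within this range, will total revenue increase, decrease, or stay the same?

Arc ε = (-417/2.7)(26.64/3544.5) ≈ -1.161.
|ε| = 1.16 > 1, so demand is elastic. A price cut therefore raises total revenue.

increase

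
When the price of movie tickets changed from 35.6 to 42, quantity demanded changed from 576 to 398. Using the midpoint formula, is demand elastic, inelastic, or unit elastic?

elastic

Arc ε ≈ -2.216.
|ε| = 2.22 > 1.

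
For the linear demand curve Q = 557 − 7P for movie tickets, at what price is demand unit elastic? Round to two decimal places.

For linear demand Q = a − bP, ε = −bP/(a − bP). |ε| = 1 when bP = a − bP, i.e. P = a/(2b).
P = 557/(2·7) = 557/14 = 39.7857.

39.79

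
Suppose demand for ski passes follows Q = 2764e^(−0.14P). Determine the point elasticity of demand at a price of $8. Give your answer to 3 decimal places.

At P = 8, Q = 901.837.
dQ/dP = −0.14·2764e^(−0.14P) = −0.14Q = -126.257.
ε = (dQ/dP)(P/Q) = (-126.257)(8/901.837).

-1.120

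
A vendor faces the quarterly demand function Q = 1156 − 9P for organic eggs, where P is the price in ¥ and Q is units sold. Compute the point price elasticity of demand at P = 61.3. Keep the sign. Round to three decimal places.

At P = 61.3, Q = 604.300.
dQ/dP = −9.
ε = (dQ/dP)(P/Q) = (-9)(61.3/604.300).
|ε| < 1, so demand is inelastic at this price.

-0.913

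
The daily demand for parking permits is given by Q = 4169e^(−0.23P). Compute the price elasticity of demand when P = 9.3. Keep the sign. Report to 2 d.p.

-2.14

At P = 9.3, Q = 490.994.
dQ/dP = −0.23·4169e^(−0.23P) = −0.23Q = -112.929.
ε = (dQ/dP)(P/Q) = (-112.929)(9.3/490.994).
|ε| > 1, so demand is elastic at this price.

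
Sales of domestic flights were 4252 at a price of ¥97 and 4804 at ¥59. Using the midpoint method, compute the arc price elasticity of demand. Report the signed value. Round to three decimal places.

-0.250

ΔQ = 4804 − 4252 = 552; ΔP = 59 − 97 = -38.
Midpoints: P̄ = 78.00, Q̄ = 4528.0.
ε = (ΔQ/ΔP)(P̄/Q̄) = (552/-38)(78.00/4528.0).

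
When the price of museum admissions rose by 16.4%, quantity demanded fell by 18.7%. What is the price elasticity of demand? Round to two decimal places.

-1.14

ε = %ΔQ / %ΔP = (-18.7)/(16.4) = -1.140.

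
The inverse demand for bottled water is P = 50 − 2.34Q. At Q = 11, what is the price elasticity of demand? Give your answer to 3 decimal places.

-0.943

At Q = 11, P = 50 − 2.34(11) = 24.26.
dP/dQ = −2.34, so dQ/dP = 1/(−2.34) = -0.427.
ε = (dQ/dP)(P/Q) = (-0.427)(24.26/11).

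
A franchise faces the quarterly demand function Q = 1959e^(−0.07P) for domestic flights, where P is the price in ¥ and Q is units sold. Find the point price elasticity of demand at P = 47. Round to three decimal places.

At P = 47, Q = 72.980.
dQ/dP = −0.07·1959e^(−0.07P) = −0.07Q = -5.109.
ε = (dQ/dP)(P/Q) = (-5.109)(47/72.980).
|ε| > 1, so demand is elastic at this price.

-3.290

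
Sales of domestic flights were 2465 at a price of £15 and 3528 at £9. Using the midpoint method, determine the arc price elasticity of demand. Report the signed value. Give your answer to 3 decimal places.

ΔQ = 3528 − 2465 = 1063; ΔP = 9 − 15 = -6.
Midpoints: P̄ = 12.00, Q̄ = 2996.5.
ε = (ΔQ/ΔP)(P̄/Q̄) = (1063/-6)(12.00/2996.5).

-0.709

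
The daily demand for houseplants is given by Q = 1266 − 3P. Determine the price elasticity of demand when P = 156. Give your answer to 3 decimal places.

-0.586

At P = 156, Q = 798.
dQ/dP = −3.
ε = (dQ/dP)(P/Q) = (-3)(156/798).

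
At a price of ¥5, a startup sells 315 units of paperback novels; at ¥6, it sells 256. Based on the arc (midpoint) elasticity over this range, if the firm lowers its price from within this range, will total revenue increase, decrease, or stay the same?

Arc ε = (-59/1)(5.50/285.5) ≈ -1.137.
|ε| = 1.14 > 1, so demand is elastic. A price cut therefore raises total revenue.

increase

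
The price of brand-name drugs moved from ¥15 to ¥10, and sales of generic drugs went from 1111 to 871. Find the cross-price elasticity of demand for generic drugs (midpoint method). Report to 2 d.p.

ΔQ_x = 871 − 1111 = -240; ΔP_y = 10 − 15 = -5.
Midpoints: P̄_y = 12.50, Q̄_x = 991.0.
ε_xy = (ΔQ_x/ΔP_y)(P̄_y/Q̄_x) = (-240/-5)(12.50/991.0).

0.61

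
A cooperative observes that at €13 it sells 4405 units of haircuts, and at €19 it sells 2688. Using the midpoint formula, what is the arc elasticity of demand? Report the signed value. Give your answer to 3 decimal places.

-1.291

ΔQ = 2688 − 4405 = -1717; ΔP = 19 − 13 = 6.
Midpoints: P̄ = 16.00, Q̄ = 3546.5.
ε = (ΔQ/ΔP)(P̄/Q̄) = (-1717/6)(16.00/3546.5).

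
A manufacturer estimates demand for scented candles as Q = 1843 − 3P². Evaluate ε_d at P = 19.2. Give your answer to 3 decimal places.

At P = 19.2, Q = 737.080.
dQ/dP = −6P = -115.200.
ε = (dQ/dP)(P/Q) = (-115.200)(19.2/737.080).

-3.001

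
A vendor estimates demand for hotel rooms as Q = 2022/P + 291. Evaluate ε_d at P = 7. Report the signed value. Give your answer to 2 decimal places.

-0.50

At P = 7, Q = 579.857.
dQ/dP = −2022/P² = -41.265.
ε = (dQ/dP)(P/Q) = (-41.265)(7/579.857).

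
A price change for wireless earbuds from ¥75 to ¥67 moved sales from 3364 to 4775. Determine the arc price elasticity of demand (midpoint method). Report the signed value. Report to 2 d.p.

ΔQ = 4775 − 3364 = 1411; ΔP = 67 − 75 = -8.
Midpoints: P̄ = 71.00, Q̄ = 4069.5.
ε = (ΔQ/ΔP)(P̄/Q̄) = (1411/-8)(71.00/4069.5).

-3.08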